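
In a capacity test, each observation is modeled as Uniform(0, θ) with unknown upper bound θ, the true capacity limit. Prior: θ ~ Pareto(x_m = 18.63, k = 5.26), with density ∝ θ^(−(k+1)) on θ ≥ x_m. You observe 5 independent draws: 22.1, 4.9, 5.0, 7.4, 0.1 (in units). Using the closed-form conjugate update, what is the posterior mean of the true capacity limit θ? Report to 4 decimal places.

24.4866

A Pareto(scale x_m, shape k) prior on the upper bound θ of Uniform(0, θ) is conjugate: posterior is Pareto(max(x_m, max xᵢ), k + n).
Sample maximum = 22.1; prior scale x_m = 18.63 → posterior scale = max = 22.10.
Posterior shape = 5.26 + 5 = 10.26.
E[θ|data] = k·x_m/(k−1) = 10.26·22.10/9.26 = 24.4866.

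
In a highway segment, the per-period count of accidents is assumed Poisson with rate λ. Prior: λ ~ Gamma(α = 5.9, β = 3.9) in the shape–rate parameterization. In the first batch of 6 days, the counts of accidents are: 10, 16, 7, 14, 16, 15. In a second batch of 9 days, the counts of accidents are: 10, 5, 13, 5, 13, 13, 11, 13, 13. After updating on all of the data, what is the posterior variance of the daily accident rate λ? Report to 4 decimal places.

With a Gamma(shape α, rate β) prior, the Poisson likelihood is conjugate: the posterior is Gamma(α + ΣXᵢ, β + n).
Batch 1: sum of counts S = 78 over n = 6 days.
After batch 1: Gamma(α+S, β+n) = Gamma(5.9+78, 3.9+6) = Gamma(83.9, 9.9).
Batch 2: sum of counts S = 96 over n = 9 days.
After batch 2: Gamma(α+S, β+n) = Gamma(83.9+96, 9.9+9) = Gamma(179.9, 18.9).
Var = α/β² = 179.9/18.9² = 0.5036.

0.5036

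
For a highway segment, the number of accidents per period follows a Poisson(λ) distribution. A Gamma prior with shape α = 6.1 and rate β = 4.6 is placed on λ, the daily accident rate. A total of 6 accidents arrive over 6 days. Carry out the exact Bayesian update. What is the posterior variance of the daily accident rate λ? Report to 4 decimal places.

0.1077

With a Gamma(shape α, rate β) prior, the Poisson likelihood is conjugate: the posterior is Gamma(α + ΣXᵢ, β + n).
Posterior: Gamma(α+S, β+n) = Gamma(6.1+6, 4.6+6) = Gamma(12.1, 10.6).
Var = α/β² = 12.1/10.6² = 0.1077.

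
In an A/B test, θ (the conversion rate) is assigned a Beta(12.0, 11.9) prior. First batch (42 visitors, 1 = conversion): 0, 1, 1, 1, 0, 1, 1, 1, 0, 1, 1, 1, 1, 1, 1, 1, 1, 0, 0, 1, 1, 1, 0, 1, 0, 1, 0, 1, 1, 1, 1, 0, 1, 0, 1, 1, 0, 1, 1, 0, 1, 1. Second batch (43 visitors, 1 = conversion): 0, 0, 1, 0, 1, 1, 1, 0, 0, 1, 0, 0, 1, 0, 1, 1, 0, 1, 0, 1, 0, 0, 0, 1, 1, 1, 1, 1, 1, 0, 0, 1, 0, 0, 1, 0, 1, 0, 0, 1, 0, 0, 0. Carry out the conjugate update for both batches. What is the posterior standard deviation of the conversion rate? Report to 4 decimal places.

0.0472

The Beta prior is conjugate to a Binomial/Bernoulli likelihood; the update adds successes to α and failures to β.
After batch 1: Beta(12.0+30, 11.9+12) = Beta(42.0, 23.9).
After batch 2: Beta(42.0+20, 23.9+23) = Beta(62.0, 46.9).
Var = αβ/((α+β)²(α+β+1)) = 62.0·46.9/(108.9²·109.9) = 0.00223106; SD = √0.00223106 = 0.0472.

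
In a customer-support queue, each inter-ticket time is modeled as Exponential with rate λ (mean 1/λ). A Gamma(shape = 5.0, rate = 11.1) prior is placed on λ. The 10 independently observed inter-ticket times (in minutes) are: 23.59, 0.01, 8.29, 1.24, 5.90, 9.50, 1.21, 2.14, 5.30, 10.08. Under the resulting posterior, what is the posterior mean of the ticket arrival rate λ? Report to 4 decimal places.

0.1914

With a Gamma(shape α, rate β) prior on the exponential rate λ, the posterior after n observations with total T = Σxᵢ is Gamma(α+n, β+T).
Sum of observations T = 67.26 minutes; n = 10.
Posterior: Gamma(5.0+10, 11.1+67.26) = Gamma(15.0, 78.36).
Posterior mean of λ = α/β = 15.0/78.36 = 0.1914.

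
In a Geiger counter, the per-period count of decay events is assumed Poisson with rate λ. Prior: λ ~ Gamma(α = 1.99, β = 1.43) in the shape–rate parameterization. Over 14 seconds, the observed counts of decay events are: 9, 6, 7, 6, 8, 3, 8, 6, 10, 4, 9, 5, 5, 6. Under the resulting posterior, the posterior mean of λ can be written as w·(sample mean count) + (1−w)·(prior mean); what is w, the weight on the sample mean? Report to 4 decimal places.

0.9073

With a Gamma(shape α, rate β) prior, the Poisson likelihood is conjugate: the posterior is Gamma(α + ΣXᵢ, β + n).
Posterior mean = (α₀+S)/(β₀+n) = [n/(β₀+n)]·(S/n) + [β₀/(β₀+n)]·(α₀/β₀), so only n and β₀ enter the weight.
Weight on data w = n/(β₀+n) = 14/(1.43+14) = 14/15.43 = 0.9073.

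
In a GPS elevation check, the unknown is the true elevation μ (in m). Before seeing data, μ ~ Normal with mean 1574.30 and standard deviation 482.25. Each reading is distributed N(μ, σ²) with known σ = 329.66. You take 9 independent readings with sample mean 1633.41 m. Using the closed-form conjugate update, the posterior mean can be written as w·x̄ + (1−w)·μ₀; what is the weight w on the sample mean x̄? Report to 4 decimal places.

0.9506

For Normal data with known variance σ², a Normal(μ₀, σ₀²) prior on μ is conjugate. Posterior precision = 1/σ₀² + n/σ²; posterior mean is the precision-weighted average of μ₀ and x̄.
σ₀² = 482.25² = 232565.0625, σ² = 329.66² = 108675.7156. Prior precision 1/σ₀² = 1/232565.0625; data precision n/σ² = 9/108675.7156.
w = (n/σ²)/(1/σ₀² + n/σ²) = n·σ₀²/(σ² + n·σ₀²) = 9·232565.0625/(108675.7156 + 9·232565.0625) = 2093085.5625/2201761.2781 = 0.9506.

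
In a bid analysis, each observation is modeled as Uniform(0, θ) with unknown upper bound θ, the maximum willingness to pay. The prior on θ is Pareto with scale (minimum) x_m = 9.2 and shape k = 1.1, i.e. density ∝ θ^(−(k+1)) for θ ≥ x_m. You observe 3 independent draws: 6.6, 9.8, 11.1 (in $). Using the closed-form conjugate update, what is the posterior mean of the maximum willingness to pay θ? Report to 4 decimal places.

14.6806

A Pareto(scale x_m, shape k) prior on the upper bound θ of Uniform(0, θ) is conjugate: posterior is Pareto(max(x_m, max xᵢ), k + n).
Sample maximum = 11.1; prior scale x_m = 9.2 → posterior scale = max = 11.1.
Posterior shape = 1.1 + 3 = 4.1.
E[θ|data] = k·x_m/(k−1) = 4.1·11.1/3.1 = 14.6806.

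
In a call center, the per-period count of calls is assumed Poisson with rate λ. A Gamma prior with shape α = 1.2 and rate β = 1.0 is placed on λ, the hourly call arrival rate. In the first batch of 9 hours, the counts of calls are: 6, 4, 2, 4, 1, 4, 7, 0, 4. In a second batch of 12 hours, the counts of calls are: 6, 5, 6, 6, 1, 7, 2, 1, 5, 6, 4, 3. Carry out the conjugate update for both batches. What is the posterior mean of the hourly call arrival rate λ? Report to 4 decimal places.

3.8727

With a Gamma(shape α, rate β) prior, the Poisson likelihood is conjugate: the posterior is Gamma(α + ΣXᵢ, β + n).
Batch 1: sum of counts S = 32 over n = 9 hours.
After batch 1: Gamma(α+S, β+n) = Gamma(1.2+32, 1.0+9) = Gamma(33.2, 10.0).
Batch 2: sum of counts S = 52 over n = 12 hours.
After batch 2: Gamma(α+S, β+n) = Gamma(33.2+52, 10.0+12) = Gamma(85.2, 22.0).
Posterior mean = α/β = 85.2/22.0 = 3.8727.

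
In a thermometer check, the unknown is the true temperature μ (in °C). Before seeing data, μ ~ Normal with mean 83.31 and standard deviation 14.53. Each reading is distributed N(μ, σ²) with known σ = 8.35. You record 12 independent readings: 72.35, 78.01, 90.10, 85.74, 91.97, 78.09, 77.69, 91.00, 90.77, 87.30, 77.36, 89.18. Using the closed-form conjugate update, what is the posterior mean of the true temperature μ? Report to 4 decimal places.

84.1080

For Normal data with known variance σ², a Normal(μ₀, σ₀²) prior on μ is conjugate. Posterior precision = 1/σ₀² + n/σ²; posterior mean is the precision-weighted average of μ₀ and x̄.
Σxᵢ = 72.35 + 78.01 + 90.10 + 85.74 + 91.97 + 78.09 + 77.69 + 91.00 + 90.77 + 87.30 + 77.36 + 89.18 = 1009.56, so n·x̄ = 1009.56.
σ₀² = 14.53² = 211.1209, σ² = 8.35² = 69.7225; σ² + n·σ₀² = 69.7225 + 12·211.1209 = 2603.1733.
Posterior mean = (μ₀/σ₀² + n·x̄/σ²)/(1/σ₀² + n/σ²) = (σ²·μ₀ + σ₀²·n·x̄)/(σ² + n·σ₀²) = (69.7225·83.31 + 211.1209·1009.56)/2603.1733 = 218947.797279/2603.1733 = 84.1080.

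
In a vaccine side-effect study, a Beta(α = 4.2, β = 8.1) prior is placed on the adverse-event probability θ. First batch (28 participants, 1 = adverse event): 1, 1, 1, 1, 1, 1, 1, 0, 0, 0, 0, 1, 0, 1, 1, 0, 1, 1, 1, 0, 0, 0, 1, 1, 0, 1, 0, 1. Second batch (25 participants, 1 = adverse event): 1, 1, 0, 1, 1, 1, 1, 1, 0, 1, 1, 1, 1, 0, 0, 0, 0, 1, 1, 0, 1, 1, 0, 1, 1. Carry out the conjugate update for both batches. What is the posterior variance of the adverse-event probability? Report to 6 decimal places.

0.003662

The Beta prior is conjugate to a Binomial/Bernoulli likelihood; the update adds successes to α and failures to β.
After batch 1: Beta(4.2+17, 8.1+11) = Beta(21.2, 19.1).
After batch 2: Beta(21.2+17, 19.1+8) = Beta(38.2, 27.1).
Var = αβ/((α+β)²(α+β+1)) = 38.2·27.1/(65.3²·66.3) = 0.003662.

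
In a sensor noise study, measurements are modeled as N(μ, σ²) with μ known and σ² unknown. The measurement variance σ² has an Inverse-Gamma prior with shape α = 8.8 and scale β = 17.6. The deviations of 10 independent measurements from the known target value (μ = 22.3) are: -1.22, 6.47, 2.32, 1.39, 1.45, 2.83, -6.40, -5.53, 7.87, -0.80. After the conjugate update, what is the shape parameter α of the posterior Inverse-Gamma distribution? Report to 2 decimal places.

With known mean μ and an Inverse-Gamma(α, β) prior on σ², the Normal likelihood is conjugate: posterior is Inv-Gamma(α + n/2, β + Σ(xᵢ−μ)²/2).
Σ(xᵢ−μ)² = (-1.22)² + (6.47)² + (2.32)² + (1.39)² + (1.45)² + (2.83)² + (-6.40)² + (-5.53)² + (7.87)² + (-0.80)² = 194.8930.
Posterior: Inv-Gamma(8.8 + 10/2, 17.6 + 194.8930/2) = Inv-Gamma(13.80, 115.04650).
Posterior α = 13.80.

13.80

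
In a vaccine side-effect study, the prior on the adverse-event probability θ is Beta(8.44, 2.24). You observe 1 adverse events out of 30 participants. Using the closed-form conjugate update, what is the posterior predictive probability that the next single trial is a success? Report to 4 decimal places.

The Beta prior is conjugate to a Binomial/Bernoulli likelihood; the update adds successes to α and failures to β.
Posterior: Beta(α+k, β+n−k) = Beta(8.44+1, 2.24+29) = Beta(9.44, 31.24).
For a single future Bernoulli trial, P(success | data) = α/(α+β) = 0.2321.

0.2321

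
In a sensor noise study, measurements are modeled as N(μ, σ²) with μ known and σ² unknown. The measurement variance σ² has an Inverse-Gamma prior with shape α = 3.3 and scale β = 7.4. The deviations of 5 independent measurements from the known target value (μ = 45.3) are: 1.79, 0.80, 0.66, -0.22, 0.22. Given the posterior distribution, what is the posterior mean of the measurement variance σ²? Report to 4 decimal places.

1.9976

With known mean μ and an Inverse-Gamma(α, β) prior on σ², the Normal likelihood is conjugate: posterior is Inv-Gamma(α + n/2, β + Σ(xᵢ−μ)²/2).
Σ(xᵢ−μ)² = (1.79)² + (0.80)² + (0.66)² + (-0.22)² + (0.22)² = 4.3765.
Posterior: Inv-Gamma(3.3 + 5/2, 7.4 + 4.3765/2) = Inv-Gamma(5.80, 9.58825).
E[σ²|data] = β/(α−1) = 9.58825/4.80 = 1.9976.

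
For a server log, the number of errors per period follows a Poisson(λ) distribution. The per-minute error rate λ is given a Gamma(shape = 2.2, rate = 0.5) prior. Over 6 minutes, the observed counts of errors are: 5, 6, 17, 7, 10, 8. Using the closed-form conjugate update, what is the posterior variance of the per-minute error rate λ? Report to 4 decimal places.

1.3065

With a Gamma(shape α, rate β) prior, the Poisson likelihood is conjugate: the posterior is Gamma(α + ΣXᵢ, β + n).
Sum of counts S = 53 over n = 6 minutes.
Posterior: Gamma(α+S, β+n) = Gamma(2.2+53, 0.5+6) = Gamma(55.2, 6.5).
Var = α/β² = 55.2/6.5² = 1.3065.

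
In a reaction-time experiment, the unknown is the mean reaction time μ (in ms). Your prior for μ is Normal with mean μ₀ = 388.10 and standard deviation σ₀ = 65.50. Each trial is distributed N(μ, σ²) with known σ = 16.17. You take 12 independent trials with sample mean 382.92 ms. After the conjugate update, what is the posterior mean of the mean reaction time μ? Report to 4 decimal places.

382.9462

For Normal data with known variance σ², a Normal(μ₀, σ₀²) prior on μ is conjugate. Posterior precision = 1/σ₀² + n/σ²; posterior mean is the precision-weighted average of μ₀ and x̄.
n·x̄ = 12·382.92 = 4595.04.
σ₀² = 65.50² = 4290.25, σ² = 16.17² = 261.4689; σ² + n·σ₀² = 261.4689 + 12·4290.25 = 51744.4689.
Posterior mean = (μ₀/σ₀² + n·x̄/σ²)/(1/σ₀² + n/σ²) = (σ²·μ₀ + σ₀²·n·x̄)/(σ² + n·σ₀²) = (261.4689·388.10 + 4290.25·4595.04)/51744.4689 = 19815346.44009/51744.4689 = 382.9462.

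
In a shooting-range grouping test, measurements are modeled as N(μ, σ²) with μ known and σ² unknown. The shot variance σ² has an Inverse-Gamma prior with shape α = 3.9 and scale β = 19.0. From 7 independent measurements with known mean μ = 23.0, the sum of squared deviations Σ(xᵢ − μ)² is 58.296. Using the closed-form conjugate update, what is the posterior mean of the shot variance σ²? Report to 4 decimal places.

7.5231

With known mean μ and an Inverse-Gamma(α, β) prior on σ², the Normal likelihood is conjugate: posterior is Inv-Gamma(α + n/2, β + Σ(xᵢ−μ)²/2).
Posterior: Inv-Gamma(3.9 + 7/2, 19.0 + 58.296/2) = Inv-Gamma(7.40, 48.1480).
E[σ²|data] = β/(α−1) = 48.1480/6.40 = 7.5231.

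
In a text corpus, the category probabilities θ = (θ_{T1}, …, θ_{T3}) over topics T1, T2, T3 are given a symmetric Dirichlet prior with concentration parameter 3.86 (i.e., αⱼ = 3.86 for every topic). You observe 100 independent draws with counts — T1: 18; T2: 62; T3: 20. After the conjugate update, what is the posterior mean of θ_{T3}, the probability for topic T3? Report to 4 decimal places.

0.2138

The Dirichlet prior is conjugate to the Multinomial likelihood: each posterior αⱼ = prior αⱼ + observed count nⱼ.
Posterior concentration: (21.86, 65.86, 23.86), total = 111.58.
E[θ_{T3}|data] = α_{T3}/Σα = 23.86/111.58 = 0.2138.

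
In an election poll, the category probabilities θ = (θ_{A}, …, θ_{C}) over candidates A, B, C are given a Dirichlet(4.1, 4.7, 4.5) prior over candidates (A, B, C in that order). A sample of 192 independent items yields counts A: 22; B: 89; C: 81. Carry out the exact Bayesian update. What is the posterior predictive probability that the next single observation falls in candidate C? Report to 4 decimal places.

0.4165

The Dirichlet prior is conjugate to the Multinomial likelihood: each posterior αⱼ = prior αⱼ + observed count nⱼ.
Posterior concentration: (26.1, 93.7, 85.5), total = 205.3.
P(next = C | data) = α_{C}/Σα = 0.4165.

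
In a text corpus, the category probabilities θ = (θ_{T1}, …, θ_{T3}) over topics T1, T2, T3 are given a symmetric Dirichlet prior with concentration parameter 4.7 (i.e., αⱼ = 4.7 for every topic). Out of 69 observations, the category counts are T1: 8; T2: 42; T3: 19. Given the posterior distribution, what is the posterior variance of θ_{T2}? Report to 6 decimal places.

The Dirichlet prior is conjugate to the Multinomial likelihood: each posterior αⱼ = prior αⱼ + observed count nⱼ.
Posterior concentration: (12.7, 46.7, 23.7), total = 83.1.
Var[θ_j] = α_j(Σα−α_j)/((Σα)²(Σα+1)) = 46.7·36.4/(83.1²·84.1) = 0.002927.

0.002927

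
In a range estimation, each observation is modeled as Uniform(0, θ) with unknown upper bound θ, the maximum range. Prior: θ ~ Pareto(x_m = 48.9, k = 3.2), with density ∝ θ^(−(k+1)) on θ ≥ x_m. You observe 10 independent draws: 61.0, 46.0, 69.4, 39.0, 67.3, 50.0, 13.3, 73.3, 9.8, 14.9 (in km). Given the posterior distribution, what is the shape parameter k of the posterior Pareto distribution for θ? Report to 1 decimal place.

13.2

A Pareto(scale x_m, shape k) prior on the upper bound θ of Uniform(0, θ) is conjugate: posterior is Pareto(max(x_m, max xᵢ), k + n).
Sample maximum = 73.3; prior scale x_m = 48.9 → posterior scale = max = 73.3.
Posterior shape = 3.2 + 10 = 13.2.
Posterior shape k = 13.2.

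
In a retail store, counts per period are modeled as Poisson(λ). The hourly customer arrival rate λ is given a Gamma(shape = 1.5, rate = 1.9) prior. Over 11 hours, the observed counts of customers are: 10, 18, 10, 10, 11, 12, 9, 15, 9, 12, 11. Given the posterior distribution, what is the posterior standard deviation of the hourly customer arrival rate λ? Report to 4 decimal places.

0.8787

With a Gamma(shape α, rate β) prior, the Poisson likelihood is conjugate: the posterior is Gamma(α + ΣXᵢ, β + n).
Sum of counts S = 127 over n = 11 hours.
Posterior: Gamma(α+S, β+n) = Gamma(1.5+127, 1.9+11) = Gamma(128.5, 12.9).
SD = √α/β = √128.5/12.9 = 0.8787.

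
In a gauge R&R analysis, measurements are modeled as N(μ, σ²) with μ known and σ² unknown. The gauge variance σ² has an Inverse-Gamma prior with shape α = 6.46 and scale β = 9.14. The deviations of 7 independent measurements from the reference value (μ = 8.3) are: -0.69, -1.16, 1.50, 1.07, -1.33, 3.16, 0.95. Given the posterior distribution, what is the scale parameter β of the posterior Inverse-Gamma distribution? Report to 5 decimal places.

With known mean μ and an Inverse-Gamma(α, β) prior on σ², the Normal likelihood is conjugate: posterior is Inv-Gamma(α + n/2, β + Σ(xᵢ−μ)²/2).
Σ(xᵢ−μ)² = (-0.69)² + (-1.16)² + (1.50)² + (1.07)² + (-1.33)² + (3.16)² + (0.95)² = 17.8736.
Posterior: Inv-Gamma(6.46 + 7/2, 9.14 + 17.8736/2) = Inv-Gamma(9.96, 18.07680).
Posterior β = 18.07680.

18.07680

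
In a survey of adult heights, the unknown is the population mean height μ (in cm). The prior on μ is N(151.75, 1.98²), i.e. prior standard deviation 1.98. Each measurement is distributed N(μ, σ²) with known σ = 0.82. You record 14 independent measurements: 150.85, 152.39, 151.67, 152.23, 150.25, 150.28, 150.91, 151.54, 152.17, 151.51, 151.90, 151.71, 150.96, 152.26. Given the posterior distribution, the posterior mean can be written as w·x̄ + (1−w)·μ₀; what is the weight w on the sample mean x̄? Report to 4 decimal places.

For Normal data with known variance σ², a Normal(μ₀, σ₀²) prior on μ is conjugate. Posterior precision = 1/σ₀² + n/σ²; posterior mean is the precision-weighted average of μ₀ and x̄.
σ₀² = 1.98² = 3.9204, σ² = 0.82² = 0.6724. Prior precision 1/σ₀² = 1/3.9204; data precision n/σ² = 14/0.6724.
w = (n/σ²)/(1/σ₀² + n/σ²) = n·σ₀²/(σ² + n·σ₀²) = 14·3.9204/(0.6724 + 14·3.9204) = 54.8856/55.558 = 0.9879.

0.9879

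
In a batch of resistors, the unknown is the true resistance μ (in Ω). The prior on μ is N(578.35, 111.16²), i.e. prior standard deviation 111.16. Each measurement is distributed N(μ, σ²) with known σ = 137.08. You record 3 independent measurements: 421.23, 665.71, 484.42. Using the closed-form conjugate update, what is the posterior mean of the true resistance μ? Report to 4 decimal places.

For Normal data with known variance σ², a Normal(μ₀, σ₀²) prior on μ is conjugate. Posterior precision = 1/σ₀² + n/σ²; posterior mean is the precision-weighted average of μ₀ and x̄.
Σxᵢ = 421.23 + 665.71 + 484.42 = 1571.36, so n·x̄ = 1571.36.
σ₀² = 111.16² = 12356.5456, σ² = 137.08² = 18790.9264; σ² + n·σ₀² = 18790.9264 + 3·12356.5456 = 55860.5632.
Posterior mean = (μ₀/σ₀² + n·x̄/σ²)/(1/σ₀² + n/σ²) = (σ²·μ₀ + σ₀²·n·x̄)/(σ² + n·σ₀²) = (18790.9264·578.35 + 12356.5456·1571.36)/55860.5632 = 30284313.777456/55860.5632 = 542.1412.

542.1412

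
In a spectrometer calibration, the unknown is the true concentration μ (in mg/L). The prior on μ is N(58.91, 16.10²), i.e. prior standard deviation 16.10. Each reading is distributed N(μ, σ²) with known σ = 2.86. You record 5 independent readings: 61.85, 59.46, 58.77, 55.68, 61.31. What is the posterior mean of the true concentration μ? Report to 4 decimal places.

59.4108

For Normal data with known variance σ², a Normal(μ₀, σ₀²) prior on μ is conjugate. Posterior precision = 1/σ₀² + n/σ²; posterior mean is the precision-weighted average of μ₀ and x̄.
Σxᵢ = 61.85 + 59.46 + 58.77 + 55.68 + 61.31 = 297.07, so n·x̄ = 297.07.
σ₀² = 16.10² = 259.21, σ² = 2.86² = 8.1796; σ² + n·σ₀² = 8.1796 + 5·259.21 = 1304.2296.
Posterior mean = (μ₀/σ₀² + n·x̄/σ²)/(1/σ₀² + n/σ²) = (σ²·μ₀ + σ₀²·n·x̄)/(σ² + n·σ₀²) = (8.1796·58.91 + 259.21·297.07)/1304.2296 = 77485.374936/1304.2296 = 59.4108.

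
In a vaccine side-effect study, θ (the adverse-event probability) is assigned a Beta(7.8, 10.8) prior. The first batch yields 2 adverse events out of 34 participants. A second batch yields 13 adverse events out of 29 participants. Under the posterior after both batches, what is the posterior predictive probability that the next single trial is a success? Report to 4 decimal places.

The Beta prior is conjugate to a Binomial/Bernoulli likelihood; the update adds successes to α and failures to β.
After batch 1: Beta(7.8+2, 10.8+32) = Beta(9.8, 42.8).
After batch 2: Beta(9.8+13, 42.8+16) = Beta(22.8, 58.8).
For a single future Bernoulli trial, P(success | data) = α/(α+β) = 0.2794.

0.2794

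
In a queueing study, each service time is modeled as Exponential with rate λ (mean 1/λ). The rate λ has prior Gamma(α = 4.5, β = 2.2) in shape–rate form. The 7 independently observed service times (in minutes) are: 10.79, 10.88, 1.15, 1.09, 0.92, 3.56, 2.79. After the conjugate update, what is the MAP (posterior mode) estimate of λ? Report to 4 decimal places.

0.3146

With a Gamma(shape α, rate β) prior on the exponential rate λ, the posterior after n observations with total T = Σxᵢ is Gamma(α+n, β+T).
Sum of observations T = 31.18 minutes; n = 7.
Posterior: Gamma(4.5+7, 2.2+31.18) = Gamma(11.5, 33.38).
Mode = (α−1)/β = 0.3146.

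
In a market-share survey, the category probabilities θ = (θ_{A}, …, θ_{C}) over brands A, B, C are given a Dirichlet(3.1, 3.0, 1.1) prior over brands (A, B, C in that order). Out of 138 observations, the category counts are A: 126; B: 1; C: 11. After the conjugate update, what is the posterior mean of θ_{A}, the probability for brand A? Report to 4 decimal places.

The Dirichlet prior is conjugate to the Multinomial likelihood: each posterior αⱼ = prior αⱼ + observed count nⱼ.
Posterior concentration: (129.1, 4.0, 12.1), total = 145.2.
E[θ_{A}|data] = α_{A}/Σα = 129.1/145.2 = 0.8891.

0.8891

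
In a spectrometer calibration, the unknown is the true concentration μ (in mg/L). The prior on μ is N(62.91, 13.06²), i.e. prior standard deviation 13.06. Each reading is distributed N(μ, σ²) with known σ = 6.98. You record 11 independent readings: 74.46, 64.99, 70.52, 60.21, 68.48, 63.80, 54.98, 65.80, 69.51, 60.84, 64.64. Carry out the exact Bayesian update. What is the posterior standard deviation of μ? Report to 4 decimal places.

2.0777

For Normal data with known variance σ², a Normal(μ₀, σ₀²) prior on μ is conjugate. Posterior precision = 1/σ₀² + n/σ²; posterior mean is the precision-weighted average of μ₀ and x̄.
σ₀² = 13.06² = 170.5636, σ² = 6.98² = 48.7204; σ² + n·σ₀² = 48.7204 + 11·170.5636 = 1924.92.
Posterior precision = 1/σ₀² + n/σ² = 1/170.5636 + 11/48.7204 = (σ² + n·σ₀²)/(σ₀²σ²) = 1924.92/(170.5636·48.7204); posterior variance σₙ² = σ₀²σ²/(σ² + n·σ₀²) = 170.5636·48.7204/1924.92 = 4.317025.
Posterior SD = √σₙ² = √(170.5636·48.7204/1924.92) = 2.0777.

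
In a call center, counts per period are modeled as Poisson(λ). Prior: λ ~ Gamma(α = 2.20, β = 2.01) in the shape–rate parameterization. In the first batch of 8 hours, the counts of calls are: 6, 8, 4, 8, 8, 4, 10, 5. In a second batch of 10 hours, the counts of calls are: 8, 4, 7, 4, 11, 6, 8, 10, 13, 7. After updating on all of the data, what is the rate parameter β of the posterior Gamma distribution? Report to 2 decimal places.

With a Gamma(shape α, rate β) prior, the Poisson likelihood is conjugate: the posterior is Gamma(α + ΣXᵢ, β + n).
Batch 1: sum of counts S = 53 over n = 8 hours.
After batch 1: Gamma(α+S, β+n) = Gamma(2.20+53, 2.01+8) = Gamma(55.20, 10.01).
Batch 2: sum of counts S = 78 over n = 10 hours.
After batch 2: Gamma(α+S, β+n) = Gamma(55.20+78, 10.01+10) = Gamma(133.20, 20.01).
Posterior β = 20.01.

20.01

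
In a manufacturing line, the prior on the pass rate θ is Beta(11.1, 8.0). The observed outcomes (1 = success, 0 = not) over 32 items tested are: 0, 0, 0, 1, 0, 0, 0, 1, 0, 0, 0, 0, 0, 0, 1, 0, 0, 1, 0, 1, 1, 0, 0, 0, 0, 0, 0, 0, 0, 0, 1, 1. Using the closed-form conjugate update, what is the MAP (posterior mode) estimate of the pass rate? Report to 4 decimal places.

0.3686

The Beta prior is conjugate to a Binomial/Bernoulli likelihood; the update adds successes to α and failures to β.
Posterior: Beta(α+k, β+n−k) = Beta(11.1+8, 8.0+24) = Beta(19.1, 32.0).
Mode of Beta(a,b) for a,b>1 is (a−1)/(a+b−2) = 18.1/49.1 = 0.3686.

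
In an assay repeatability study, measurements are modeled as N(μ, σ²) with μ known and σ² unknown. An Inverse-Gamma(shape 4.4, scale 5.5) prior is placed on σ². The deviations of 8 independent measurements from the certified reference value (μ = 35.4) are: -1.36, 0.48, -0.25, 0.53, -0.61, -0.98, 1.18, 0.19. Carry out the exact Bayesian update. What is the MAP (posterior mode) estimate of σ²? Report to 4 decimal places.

With known mean μ and an Inverse-Gamma(α, β) prior on σ², the Normal likelihood is conjugate: posterior is Inv-Gamma(α + n/2, β + Σ(xᵢ−μ)²/2).
Σ(xᵢ−μ)² = (-1.36)² + (0.48)² + (-0.25)² + (0.53)² + (-0.61)² + (-0.98)² + (1.18)² + (0.19)² = 5.1844.
Posterior: Inv-Gamma(4.4 + 8/2, 5.5 + 5.1844/2) = Inv-Gamma(8.40, 8.09220).
Mode = β/(α+1) = 8.09220/9.40 = 0.8609.

0.8609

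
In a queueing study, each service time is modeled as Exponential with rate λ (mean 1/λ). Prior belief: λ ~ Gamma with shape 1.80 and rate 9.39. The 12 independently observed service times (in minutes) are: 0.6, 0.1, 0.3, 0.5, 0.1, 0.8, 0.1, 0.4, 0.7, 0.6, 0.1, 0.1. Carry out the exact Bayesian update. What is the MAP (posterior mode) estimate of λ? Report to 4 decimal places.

With a Gamma(shape α, rate β) prior on the exponential rate λ, the posterior after n observations with total T = Σxᵢ is Gamma(α+n, β+T).
Sum of observations T = 4.4 minutes; n = 12.
Posterior: Gamma(1.80+12, 9.39+4.4) = Gamma(13.80, 13.79).
Mode = (α−1)/β = 0.9282.

0.9282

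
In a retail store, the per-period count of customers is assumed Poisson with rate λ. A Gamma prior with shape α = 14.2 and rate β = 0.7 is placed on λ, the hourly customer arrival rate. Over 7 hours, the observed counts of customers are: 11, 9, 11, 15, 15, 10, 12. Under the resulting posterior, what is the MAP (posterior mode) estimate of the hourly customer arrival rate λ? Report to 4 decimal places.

With a Gamma(shape α, rate β) prior, the Poisson likelihood is conjugate: the posterior is Gamma(α + ΣXᵢ, β + n).
Sum of counts S = 83 over n = 7 hours.
Posterior: Gamma(α+S, β+n) = Gamma(14.2+83, 0.7+7) = Gamma(97.2, 7.7).
Mode of Gamma(α,β) for α≥1 is (α−1)/β = 96.2/7.7 = 12.4935.

12.4935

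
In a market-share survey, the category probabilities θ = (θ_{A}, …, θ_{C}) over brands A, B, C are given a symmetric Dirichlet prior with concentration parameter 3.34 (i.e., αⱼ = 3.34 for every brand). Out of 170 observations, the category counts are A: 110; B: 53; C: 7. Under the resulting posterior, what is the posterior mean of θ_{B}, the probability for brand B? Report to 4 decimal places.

0.3130

The Dirichlet prior is conjugate to the Multinomial likelihood: each posterior αⱼ = prior αⱼ + observed count nⱼ.
Posterior concentration: (113.34, 56.34, 10.34), total = 180.02.
E[θ_{B}|data] = α_{B}/Σα = 56.34/180.02 = 0.3130.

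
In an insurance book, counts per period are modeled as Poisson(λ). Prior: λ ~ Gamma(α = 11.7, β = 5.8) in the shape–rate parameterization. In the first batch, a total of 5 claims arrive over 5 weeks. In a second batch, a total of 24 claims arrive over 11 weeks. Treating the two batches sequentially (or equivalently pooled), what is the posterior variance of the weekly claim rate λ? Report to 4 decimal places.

With a Gamma(shape α, rate β) prior, the Poisson likelihood is conjugate: the posterior is Gamma(α + ΣXᵢ, β + n).
After batch 1: Gamma(α+S, β+n) = Gamma(11.7+5, 5.8+5) = Gamma(16.7, 10.8).
After batch 2: Gamma(α+S, β+n) = Gamma(16.7+24, 10.8+11) = Gamma(40.7, 21.8).
Var = α/β² = 40.7/21.8² = 0.0856.

0.0856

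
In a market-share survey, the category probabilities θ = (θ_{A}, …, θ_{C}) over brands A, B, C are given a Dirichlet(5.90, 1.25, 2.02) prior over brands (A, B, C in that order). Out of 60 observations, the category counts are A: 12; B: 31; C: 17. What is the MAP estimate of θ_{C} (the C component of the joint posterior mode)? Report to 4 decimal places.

The Dirichlet prior is conjugate to the Multinomial likelihood: each posterior αⱼ = prior αⱼ + observed count nⱼ.
Posterior concentration: (17.90, 32.25, 19.02), total = 69.17.
Joint mode component: (α_{C}−1)/(Σα−K) = 18.02/66.17 = 0.2723.

0.2723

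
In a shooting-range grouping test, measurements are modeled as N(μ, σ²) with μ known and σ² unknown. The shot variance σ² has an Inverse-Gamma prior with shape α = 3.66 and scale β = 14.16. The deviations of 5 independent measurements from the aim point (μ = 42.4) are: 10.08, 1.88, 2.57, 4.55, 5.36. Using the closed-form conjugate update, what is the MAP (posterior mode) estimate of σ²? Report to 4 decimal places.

With known mean μ and an Inverse-Gamma(α, β) prior on σ², the Normal likelihood is conjugate: posterior is Inv-Gamma(α + n/2, β + Σ(xᵢ−μ)²/2).
Σ(xᵢ−μ)² = (10.08)² + (1.88)² + (2.57)² + (4.55)² + (5.36)² = 161.1778.
Posterior: Inv-Gamma(3.66 + 5/2, 14.16 + 161.1778/2) = Inv-Gamma(6.16, 94.74890).
Mode = β/(α+1) = 94.74890/7.16 = 13.2331.

13.2331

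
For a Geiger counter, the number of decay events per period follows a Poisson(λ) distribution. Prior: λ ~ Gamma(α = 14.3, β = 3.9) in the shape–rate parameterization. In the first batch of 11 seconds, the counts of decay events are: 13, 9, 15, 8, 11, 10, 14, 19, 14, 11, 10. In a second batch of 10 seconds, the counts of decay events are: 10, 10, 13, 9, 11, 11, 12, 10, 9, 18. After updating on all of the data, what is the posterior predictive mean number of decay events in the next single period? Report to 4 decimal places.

With a Gamma(shape α, rate β) prior, the Poisson likelihood is conjugate: the posterior is Gamma(α + ΣXᵢ, β + n).
Batch 1: sum of counts S = 134 over n = 11 seconds.
After batch 1: Gamma(α+S, β+n) = Gamma(14.3+134, 3.9+11) = Gamma(148.3, 14.9).
Batch 2: sum of counts S = 113 over n = 10 seconds.
After batch 2: Gamma(α+S, β+n) = Gamma(148.3+113, 14.9+10) = Gamma(261.3, 24.9).
The predictive distribution for one future period is NegBinom with mean α/β = 10.4940.

10.4940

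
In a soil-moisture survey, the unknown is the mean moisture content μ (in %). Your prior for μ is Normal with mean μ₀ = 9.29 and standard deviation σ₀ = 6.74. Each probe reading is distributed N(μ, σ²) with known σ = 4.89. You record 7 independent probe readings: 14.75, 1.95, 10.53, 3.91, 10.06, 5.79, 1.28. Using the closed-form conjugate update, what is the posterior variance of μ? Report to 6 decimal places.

3.177106

For Normal data with known variance σ², a Normal(μ₀, σ₀²) prior on μ is conjugate. Posterior precision = 1/σ₀² + n/σ²; posterior mean is the precision-weighted average of μ₀ and x̄.
σ₀² = 6.74² = 45.4276, σ² = 4.89² = 23.9121; σ² + n·σ₀² = 23.9121 + 7·45.4276 = 341.9053.
Posterior precision = 1/σ₀² + n/σ² = 1/45.4276 + 7/23.9121 = (σ² + n·σ₀²)/(σ₀²σ²) = 341.9053/(45.4276·23.9121); posterior variance σₙ² = σ₀²σ²/(σ² + n·σ₀²) = 45.4276·23.9121/341.9053 = 3.177106.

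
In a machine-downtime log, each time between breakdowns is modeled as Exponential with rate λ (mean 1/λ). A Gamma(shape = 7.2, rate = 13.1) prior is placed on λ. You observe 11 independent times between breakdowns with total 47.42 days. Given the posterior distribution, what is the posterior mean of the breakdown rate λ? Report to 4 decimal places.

0.3007

With a Gamma(shape α, rate β) prior on the exponential rate λ, the posterior after n observations with total T = Σxᵢ is Gamma(α+n, β+T).
Posterior: Gamma(7.2+11, 13.1+47.42) = Gamma(18.2, 60.52).
Posterior mean of λ = α/β = 18.2/60.52 = 0.3007.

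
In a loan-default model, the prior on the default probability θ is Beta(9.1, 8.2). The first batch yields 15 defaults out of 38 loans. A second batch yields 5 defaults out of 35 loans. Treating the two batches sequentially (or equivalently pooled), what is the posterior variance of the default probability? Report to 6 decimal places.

The Beta prior is conjugate to a Binomial/Bernoulli likelihood; the update adds successes to α and failures to β.
After batch 1: Beta(9.1+15, 8.2+23) = Beta(24.1, 31.2).
After batch 2: Beta(24.1+5, 31.2+30) = Beta(29.1, 61.2).
Var = αβ/((α+β)²(α+β+1)) = 29.1·61.2/(90.3²·91.3) = 0.002392.

0.002392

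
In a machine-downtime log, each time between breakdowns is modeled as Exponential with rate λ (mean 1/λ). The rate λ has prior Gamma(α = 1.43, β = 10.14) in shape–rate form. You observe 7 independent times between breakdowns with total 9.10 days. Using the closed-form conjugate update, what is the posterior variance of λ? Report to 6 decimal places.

With a Gamma(shape α, rate β) prior on the exponential rate λ, the posterior after n observations with total T = Σxᵢ is Gamma(α+n, β+T).
Posterior: Gamma(1.43+7, 10.14+9.10) = Gamma(8.43, 19.24).
Var = α/β² = 0.022773.

0.022773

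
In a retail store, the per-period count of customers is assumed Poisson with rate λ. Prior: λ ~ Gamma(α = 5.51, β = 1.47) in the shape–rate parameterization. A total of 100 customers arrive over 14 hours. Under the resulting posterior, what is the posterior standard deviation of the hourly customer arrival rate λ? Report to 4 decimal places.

0.6640

With a Gamma(shape α, rate β) prior, the Poisson likelihood is conjugate: the posterior is Gamma(α + ΣXᵢ, β + n).
Posterior: Gamma(α+S, β+n) = Gamma(5.51+100, 1.47+14) = Gamma(105.51, 15.47).
SD = √α/β = √105.51/15.47 = 0.6640.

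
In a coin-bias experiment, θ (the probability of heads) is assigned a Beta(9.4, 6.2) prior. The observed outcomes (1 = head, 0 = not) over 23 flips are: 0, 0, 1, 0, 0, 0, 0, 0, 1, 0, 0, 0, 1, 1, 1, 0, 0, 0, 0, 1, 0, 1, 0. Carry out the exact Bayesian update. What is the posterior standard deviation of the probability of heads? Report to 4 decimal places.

The Beta prior is conjugate to a Binomial/Bernoulli likelihood; the update adds successes to α and failures to β.
Posterior: Beta(α+k, β+n−k) = Beta(9.4+7, 6.2+16) = Beta(16.4, 22.2).
Var = αβ/((α+β)²(α+β+1)) = 16.4·22.2/(38.6²·39.6) = 0.00617059; SD = √0.00617059 = 0.0786.

0.0786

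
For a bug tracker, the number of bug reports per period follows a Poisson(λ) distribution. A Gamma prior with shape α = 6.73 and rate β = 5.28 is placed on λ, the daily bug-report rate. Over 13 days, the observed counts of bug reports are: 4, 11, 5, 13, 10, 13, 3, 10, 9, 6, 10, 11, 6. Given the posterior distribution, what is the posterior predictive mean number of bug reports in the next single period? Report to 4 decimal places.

6.4404

With a Gamma(shape α, rate β) prior, the Poisson likelihood is conjugate: the posterior is Gamma(α + ΣXᵢ, β + n).
Sum of counts S = 111 over n = 13 days.
Posterior: Gamma(α+S, β+n) = Gamma(6.73+111, 5.28+13) = Gamma(117.73, 18.28).
The predictive distribution for one future period is NegBinom with mean α/β = 6.4404.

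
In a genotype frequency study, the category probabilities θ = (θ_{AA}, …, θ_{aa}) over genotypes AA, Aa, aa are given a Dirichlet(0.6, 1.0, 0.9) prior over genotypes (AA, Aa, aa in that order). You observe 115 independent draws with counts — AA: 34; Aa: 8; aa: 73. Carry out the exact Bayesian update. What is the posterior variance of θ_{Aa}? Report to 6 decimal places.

The Dirichlet prior is conjugate to the Multinomial likelihood: each posterior αⱼ = prior αⱼ + observed count nⱼ.
Posterior concentration: (34.6, 9.0, 73.9), total = 117.5.
Var[θ_j] = α_j(Σα−α_j)/((Σα)²(Σα+1)) = 9.0·108.5/(117.5²·118.5) = 0.000597.

0.000597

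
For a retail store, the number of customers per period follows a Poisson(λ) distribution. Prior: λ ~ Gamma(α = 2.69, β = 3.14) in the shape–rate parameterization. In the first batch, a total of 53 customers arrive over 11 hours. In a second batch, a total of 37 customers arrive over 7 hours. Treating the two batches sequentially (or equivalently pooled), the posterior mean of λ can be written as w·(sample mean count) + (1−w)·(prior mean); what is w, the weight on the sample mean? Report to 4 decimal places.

0.8515

With a Gamma(shape α, rate β) prior, the Poisson likelihood is conjugate: the posterior is Gamma(α + ΣXᵢ, β + n).
Total number of hours: n = 11 + 7 = 18.
Posterior mean = (α₀+S)/(β₀+n) = [n/(β₀+n)]·(S/n) + [β₀/(β₀+n)]·(α₀/β₀), so only n and β₀ enter the weight.
Weight on data w = n/(β₀+n) = 18/(3.14+18) = 18/21.14 = 0.8515.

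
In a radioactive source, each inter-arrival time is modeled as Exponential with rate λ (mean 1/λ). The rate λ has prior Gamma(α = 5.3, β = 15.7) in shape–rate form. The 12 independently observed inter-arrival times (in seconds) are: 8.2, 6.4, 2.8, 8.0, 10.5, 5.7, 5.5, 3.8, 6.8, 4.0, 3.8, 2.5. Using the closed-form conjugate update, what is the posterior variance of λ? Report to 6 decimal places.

With a Gamma(shape α, rate β) prior on the exponential rate λ, the posterior after n observations with total T = Σxᵢ is Gamma(α+n, β+T).
Sum of observations T = 68.0 seconds; n = 12.
Posterior: Gamma(5.3+12, 15.7+68.0) = Gamma(17.3, 83.7).
Var = α/β² = 0.002469.

0.002469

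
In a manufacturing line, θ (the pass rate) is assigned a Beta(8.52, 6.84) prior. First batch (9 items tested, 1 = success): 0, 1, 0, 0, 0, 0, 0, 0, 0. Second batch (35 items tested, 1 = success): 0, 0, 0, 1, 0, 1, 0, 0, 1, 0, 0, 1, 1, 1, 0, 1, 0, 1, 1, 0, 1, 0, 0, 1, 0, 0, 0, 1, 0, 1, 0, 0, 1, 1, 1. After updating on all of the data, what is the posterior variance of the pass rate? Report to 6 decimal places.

0.004060

The Beta prior is conjugate to a Binomial/Bernoulli likelihood; the update adds successes to α and failures to β.
After batch 1: Beta(8.52+1, 6.84+8) = Beta(9.52, 14.84).
After batch 2: Beta(9.52+16, 14.84+19) = Beta(25.52, 33.84).
Var = αβ/((α+β)²(α+β+1)) = 25.52·33.84/(59.36²·60.36) = 0.004060.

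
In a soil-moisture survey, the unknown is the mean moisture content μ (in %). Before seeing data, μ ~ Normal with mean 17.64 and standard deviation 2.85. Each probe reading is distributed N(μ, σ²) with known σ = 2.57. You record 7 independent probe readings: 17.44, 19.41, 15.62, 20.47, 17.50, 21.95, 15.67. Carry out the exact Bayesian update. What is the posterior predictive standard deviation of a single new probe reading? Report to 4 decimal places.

2.7295

For Normal data with known variance σ², a Normal(μ₀, σ₀²) prior on μ is conjugate. Posterior precision = 1/σ₀² + n/σ²; posterior mean is the precision-weighted average of μ₀ and x̄.
σ₀² = 2.85² = 8.1225, σ² = 2.57² = 6.6049; σ² + n·σ₀² = 6.6049 + 7·8.1225 = 63.4624.
Posterior precision = 1/σ₀² + n/σ² = 1/8.1225 + 7/6.6049 = (σ² + n·σ₀²)/(σ₀²σ²) = 63.4624/(8.1225·6.6049); posterior variance σₙ² = σ₀²σ²/(σ² + n·σ₀²) = 8.1225·6.6049/63.4624 = 0.845356.
Predictive variance for one new observation = σₙ² + σ² = 8.1225·6.6049/63.4624 + 6.6049 = σ²·(σ₀² + 63.4624)/63.4624 = 6.6049·71.5849/63.4624 = 7.450256; SD = √(6.6049·71.5849/63.4624) = 2.7295.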